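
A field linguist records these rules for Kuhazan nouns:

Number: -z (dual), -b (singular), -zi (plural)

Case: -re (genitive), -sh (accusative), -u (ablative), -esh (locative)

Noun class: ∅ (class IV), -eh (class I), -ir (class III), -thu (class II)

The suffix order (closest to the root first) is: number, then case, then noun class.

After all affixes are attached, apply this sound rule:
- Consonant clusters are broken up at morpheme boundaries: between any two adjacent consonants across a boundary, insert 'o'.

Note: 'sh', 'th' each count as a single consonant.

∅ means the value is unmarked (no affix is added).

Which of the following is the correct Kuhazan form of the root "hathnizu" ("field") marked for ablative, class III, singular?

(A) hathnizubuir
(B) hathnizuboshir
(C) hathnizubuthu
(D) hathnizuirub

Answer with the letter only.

Attach number singular -b → hathnizub.
Attach case ablative -u → hathnizubu.
Attach noun class class III -ir → hathnizubuir.
Epenthesis: no change.
So the correct form is hathnizubuir, option (A).
(B) hathnizuboshir is wrong: it uses accusative instead of ablative for case.
(D) hathnizuirub is wrong: it has the affixes in the wrong order.
(C) hathnizubuthu is wrong: it uses class II instead of class III for noun class.

A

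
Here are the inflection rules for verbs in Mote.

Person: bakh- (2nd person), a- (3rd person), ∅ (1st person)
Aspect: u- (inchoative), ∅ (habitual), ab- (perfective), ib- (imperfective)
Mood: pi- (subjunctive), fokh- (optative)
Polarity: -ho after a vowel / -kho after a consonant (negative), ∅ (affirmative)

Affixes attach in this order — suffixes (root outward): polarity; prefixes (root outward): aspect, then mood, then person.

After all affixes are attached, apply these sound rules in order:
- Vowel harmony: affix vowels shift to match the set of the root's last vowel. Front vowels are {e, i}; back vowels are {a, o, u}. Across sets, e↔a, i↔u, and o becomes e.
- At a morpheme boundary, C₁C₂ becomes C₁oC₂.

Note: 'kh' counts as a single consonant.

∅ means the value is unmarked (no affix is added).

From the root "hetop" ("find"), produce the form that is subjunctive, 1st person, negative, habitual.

puhetopokho

Attach polarity negative -kho (after consonant 'p') → hetopkho.
aspect = habitual: zero marking, form stays hetopkho.
Attach mood subjunctive pi- → pihetopkho.
person = 1st person: zero marking, form stays pihetopkho.
Apply vowel harmony: pihetopkho → puhetopkho.
Apply epenthesis: puhetopkho → puhetopokho.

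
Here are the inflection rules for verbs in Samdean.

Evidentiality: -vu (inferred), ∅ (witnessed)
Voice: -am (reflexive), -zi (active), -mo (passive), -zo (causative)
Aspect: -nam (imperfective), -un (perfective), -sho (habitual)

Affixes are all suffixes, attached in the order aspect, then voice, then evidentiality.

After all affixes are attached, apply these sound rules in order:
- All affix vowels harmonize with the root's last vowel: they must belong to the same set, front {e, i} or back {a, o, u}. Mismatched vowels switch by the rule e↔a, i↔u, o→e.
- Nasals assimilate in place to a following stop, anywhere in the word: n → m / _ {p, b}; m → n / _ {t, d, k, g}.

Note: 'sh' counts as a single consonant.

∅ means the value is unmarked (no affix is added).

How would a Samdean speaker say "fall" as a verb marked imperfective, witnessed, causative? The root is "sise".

Attach aspect imperfective -nam → sisenam.
Attach voice causative -zo → sisenamzo.
evidentiality = witnessed: zero marking, form stays sisenamzo.
Apply vowel harmony: sisenamzo → sisenemze.
Nasal assimilation: no change.

sisenemze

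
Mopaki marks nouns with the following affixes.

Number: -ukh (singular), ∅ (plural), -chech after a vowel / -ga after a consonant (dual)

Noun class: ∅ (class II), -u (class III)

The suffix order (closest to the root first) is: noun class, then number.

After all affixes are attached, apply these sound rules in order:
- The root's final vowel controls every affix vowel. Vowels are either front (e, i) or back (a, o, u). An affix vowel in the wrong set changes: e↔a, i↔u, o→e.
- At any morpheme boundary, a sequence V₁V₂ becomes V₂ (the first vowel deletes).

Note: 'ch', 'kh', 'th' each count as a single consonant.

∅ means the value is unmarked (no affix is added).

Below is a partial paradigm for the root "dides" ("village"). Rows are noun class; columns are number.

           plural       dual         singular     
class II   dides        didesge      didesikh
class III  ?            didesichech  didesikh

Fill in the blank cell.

didesi

Attach noun class class III -u → didesu.
number = plural: zero marking, form stays didesu.
Apply vowel harmony: didesu → didesi.
Vowel deletion: no change.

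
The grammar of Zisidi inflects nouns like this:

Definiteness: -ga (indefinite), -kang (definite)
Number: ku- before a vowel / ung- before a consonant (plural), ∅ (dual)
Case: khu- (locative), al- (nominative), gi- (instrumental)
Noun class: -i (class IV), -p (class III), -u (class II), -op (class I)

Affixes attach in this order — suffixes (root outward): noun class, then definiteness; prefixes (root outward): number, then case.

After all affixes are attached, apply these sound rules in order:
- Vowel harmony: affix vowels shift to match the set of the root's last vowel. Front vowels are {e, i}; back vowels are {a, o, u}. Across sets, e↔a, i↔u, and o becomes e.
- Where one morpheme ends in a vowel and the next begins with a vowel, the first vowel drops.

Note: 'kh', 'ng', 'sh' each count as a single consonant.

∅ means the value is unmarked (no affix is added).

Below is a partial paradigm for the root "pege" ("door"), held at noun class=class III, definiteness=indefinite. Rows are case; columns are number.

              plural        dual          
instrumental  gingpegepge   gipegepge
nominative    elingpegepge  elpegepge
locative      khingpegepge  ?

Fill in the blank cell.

Attach noun class class III -p → pegep.
number = dual: zero marking, form stays pegep.
Attach case locative khu- → khupegep.
Attach definiteness indefinite -ga → khupegepga.
Apply vowel harmony: khupegepga → khipegepge.
Vowel deletion: no change.

khipegepge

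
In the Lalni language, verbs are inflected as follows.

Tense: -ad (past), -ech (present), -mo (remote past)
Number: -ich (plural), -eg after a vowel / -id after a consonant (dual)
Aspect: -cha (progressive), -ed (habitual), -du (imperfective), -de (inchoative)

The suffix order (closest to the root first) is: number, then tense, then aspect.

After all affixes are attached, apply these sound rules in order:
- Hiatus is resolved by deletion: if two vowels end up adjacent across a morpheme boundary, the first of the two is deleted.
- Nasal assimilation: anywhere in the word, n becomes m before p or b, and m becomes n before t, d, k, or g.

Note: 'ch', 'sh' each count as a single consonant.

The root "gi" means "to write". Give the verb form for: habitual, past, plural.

gichaded

Attach number plural -ich → giich.
Attach tense past -ad → giichad.
Attach aspect habitual -ed → giichaded.
Apply vowel deletion: giichaded → gichaded.
Nasal assimilation: no change.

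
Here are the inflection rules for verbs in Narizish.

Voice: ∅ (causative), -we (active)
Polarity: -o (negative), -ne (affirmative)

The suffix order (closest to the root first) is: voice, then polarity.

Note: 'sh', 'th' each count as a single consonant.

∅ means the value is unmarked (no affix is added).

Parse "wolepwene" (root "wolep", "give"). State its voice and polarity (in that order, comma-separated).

active, affirmative

Segment: wolep-we-ne.
voice: -we → active.
polarity: -ne → affirmative.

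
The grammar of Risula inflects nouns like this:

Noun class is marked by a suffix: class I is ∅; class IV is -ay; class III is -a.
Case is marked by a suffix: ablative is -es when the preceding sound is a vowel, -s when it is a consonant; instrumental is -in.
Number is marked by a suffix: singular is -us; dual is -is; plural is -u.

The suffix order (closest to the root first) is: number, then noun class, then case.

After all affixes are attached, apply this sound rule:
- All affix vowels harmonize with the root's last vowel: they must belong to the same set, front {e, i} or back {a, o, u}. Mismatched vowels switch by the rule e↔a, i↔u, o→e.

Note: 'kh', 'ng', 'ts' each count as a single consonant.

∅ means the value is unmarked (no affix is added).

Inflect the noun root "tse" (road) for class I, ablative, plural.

tseies

Attach number plural -u → tseu.
noun class = class I: zero marking, form stays tseu.
Attach case ablative -es (after vowel 'u') → tseues.
Apply vowel harmony: tseues → tseies.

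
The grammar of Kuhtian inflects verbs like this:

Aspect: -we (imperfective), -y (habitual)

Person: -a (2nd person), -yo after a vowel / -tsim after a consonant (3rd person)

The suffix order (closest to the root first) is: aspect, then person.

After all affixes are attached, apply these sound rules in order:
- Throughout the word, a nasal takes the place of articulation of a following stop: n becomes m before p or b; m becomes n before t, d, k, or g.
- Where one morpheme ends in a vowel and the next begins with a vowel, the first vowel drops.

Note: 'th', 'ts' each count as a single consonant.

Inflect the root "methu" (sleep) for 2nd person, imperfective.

Attach aspect imperfective -we → methuwe.
Attach person 2nd person -a → methuwea.
Nasal assimilation: no change.
Apply vowel deletion: methuwea → methuwa.

methuwa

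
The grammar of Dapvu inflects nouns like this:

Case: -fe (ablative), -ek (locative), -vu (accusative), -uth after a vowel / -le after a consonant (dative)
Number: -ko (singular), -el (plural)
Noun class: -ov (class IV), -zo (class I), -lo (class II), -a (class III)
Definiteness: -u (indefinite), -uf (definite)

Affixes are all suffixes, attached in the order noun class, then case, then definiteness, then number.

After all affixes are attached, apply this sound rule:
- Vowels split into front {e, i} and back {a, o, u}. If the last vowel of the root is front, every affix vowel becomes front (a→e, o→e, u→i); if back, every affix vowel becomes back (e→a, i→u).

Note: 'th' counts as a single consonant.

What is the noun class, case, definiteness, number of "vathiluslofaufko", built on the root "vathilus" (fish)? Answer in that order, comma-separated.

class II, ablative, definite, singular

Segment: vathilus-lo-fe-uf-ko.
noun class: -lo → class II.
case: -fe → ablative.
definiteness: -uf → definite.
number: -ko → singular.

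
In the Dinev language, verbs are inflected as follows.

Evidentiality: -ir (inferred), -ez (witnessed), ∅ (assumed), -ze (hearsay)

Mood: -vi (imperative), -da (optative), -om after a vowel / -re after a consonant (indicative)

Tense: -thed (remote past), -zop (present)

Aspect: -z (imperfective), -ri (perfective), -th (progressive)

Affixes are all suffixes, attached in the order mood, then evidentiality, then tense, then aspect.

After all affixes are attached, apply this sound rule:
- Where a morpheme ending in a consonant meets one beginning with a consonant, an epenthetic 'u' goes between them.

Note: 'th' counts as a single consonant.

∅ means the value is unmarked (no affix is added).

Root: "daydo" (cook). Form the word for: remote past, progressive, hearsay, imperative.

Attach mood imperative -vi → daydovi.
Attach evidentiality hearsay -ze → daydovize.
Attach tense remote past -thed → daydovizethed.
Attach aspect progressive -th → daydovizethedth.
Apply epenthesis: daydovizethedth → daydovizetheduth.

daydovizetheduth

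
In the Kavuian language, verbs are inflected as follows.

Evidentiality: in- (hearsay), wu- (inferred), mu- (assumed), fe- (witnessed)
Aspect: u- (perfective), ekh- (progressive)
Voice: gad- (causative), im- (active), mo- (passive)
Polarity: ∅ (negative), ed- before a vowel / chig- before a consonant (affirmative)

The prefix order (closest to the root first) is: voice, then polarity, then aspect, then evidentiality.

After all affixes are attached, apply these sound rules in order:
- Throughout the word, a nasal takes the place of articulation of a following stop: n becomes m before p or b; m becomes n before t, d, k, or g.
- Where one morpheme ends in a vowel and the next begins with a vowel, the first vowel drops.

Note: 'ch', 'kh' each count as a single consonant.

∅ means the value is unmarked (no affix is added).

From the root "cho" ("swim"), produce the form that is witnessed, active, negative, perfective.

Attach voice active im- → imcho.
polarity = negative: zero marking, form stays imcho.
Attach aspect perfective u- → uimcho.
Attach evidentiality witnessed fe- → feuimcho.
Nasal assimilation: no change.
Apply vowel deletion: feuimcho → fimcho.

fimcho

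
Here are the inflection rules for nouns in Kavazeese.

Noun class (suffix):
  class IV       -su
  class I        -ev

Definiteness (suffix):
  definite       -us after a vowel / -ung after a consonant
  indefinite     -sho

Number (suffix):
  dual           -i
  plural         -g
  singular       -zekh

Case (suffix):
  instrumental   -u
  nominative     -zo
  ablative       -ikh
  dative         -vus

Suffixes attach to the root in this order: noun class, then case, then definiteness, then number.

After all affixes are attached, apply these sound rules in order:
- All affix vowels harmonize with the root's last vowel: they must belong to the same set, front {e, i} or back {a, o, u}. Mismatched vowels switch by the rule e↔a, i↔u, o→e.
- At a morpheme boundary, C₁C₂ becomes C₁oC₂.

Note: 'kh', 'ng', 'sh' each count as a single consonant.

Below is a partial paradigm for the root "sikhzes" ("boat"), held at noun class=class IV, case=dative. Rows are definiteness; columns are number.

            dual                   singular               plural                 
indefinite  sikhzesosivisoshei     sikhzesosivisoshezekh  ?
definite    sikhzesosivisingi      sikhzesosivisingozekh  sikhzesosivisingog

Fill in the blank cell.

sikhzesosivisosheg

Attach noun class class IV -su → sikhzessu.
Attach case dative -vus → sikhzessuvus.
Attach definiteness indefinite -sho → sikhzessuvussho.
Attach number plural -g → sikhzessuvusshog.
Apply vowel harmony: sikhzessuvusshog → sikhzessivissheg.
Apply epenthesis: sikhzessivissheg → sikhzesosivisosheg.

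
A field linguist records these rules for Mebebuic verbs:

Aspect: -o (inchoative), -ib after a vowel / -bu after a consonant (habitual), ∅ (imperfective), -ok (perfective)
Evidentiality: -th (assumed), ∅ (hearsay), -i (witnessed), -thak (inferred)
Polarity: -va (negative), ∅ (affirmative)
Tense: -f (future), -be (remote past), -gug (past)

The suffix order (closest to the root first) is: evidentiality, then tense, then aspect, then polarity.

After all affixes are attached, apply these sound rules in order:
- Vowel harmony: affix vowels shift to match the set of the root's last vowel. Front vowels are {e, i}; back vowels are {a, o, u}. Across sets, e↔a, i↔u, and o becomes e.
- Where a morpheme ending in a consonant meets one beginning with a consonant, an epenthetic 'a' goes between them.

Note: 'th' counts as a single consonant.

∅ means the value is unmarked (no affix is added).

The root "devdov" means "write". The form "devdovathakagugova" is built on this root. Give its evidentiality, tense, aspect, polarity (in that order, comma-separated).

Segment: devdov-thak-gug-o-va.
evidentiality: -thak → inferred.
tense: -gug → past.
aspect: -o → inchoative.
polarity: -va → negative.

inferred, past, inchoative, negative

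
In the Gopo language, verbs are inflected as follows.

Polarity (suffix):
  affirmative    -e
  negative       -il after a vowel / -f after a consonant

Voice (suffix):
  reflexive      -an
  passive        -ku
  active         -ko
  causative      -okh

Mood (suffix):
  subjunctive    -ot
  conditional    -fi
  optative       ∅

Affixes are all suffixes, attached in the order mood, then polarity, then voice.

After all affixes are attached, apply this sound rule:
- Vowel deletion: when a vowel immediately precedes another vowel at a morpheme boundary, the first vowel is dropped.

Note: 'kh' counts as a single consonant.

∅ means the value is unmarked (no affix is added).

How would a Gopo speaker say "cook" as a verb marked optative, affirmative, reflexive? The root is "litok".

mood = optative: zero marking, form stays litok.
Attach polarity affirmative -e → litoke.
Attach voice reflexive -an → litokean.
Apply vowel deletion: litokean → litokan.

litokan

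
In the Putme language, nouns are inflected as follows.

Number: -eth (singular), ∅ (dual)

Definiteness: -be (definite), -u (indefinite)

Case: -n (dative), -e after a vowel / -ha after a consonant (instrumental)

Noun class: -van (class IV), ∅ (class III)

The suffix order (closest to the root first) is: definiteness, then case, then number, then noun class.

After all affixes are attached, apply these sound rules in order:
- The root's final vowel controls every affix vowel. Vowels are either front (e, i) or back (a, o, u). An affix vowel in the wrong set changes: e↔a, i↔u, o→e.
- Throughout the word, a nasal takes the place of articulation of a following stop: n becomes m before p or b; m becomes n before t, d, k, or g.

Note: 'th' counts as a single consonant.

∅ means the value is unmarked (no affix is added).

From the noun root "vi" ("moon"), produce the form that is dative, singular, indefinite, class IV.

Attach definiteness indefinite -u → viu.
Attach case dative -n → viun.
Attach number singular -eth → viuneth.
Attach noun class class IV -van → viunethvan.
Apply vowel harmony: viunethvan → viinethven.
Nasal assimilation: no change.

viinethven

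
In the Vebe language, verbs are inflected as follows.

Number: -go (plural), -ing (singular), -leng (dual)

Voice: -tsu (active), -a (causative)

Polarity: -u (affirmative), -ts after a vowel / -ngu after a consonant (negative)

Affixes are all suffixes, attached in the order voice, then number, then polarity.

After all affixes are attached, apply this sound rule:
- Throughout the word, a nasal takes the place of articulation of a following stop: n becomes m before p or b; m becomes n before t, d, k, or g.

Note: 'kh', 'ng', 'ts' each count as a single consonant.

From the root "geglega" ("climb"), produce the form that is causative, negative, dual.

Attach voice causative -a → geglegaa.
Attach number dual -leng → geglegaaleng.
Attach polarity negative -ngu (after consonant 'ng') → geglegaalengngu.
Nasal assimilation: no change.

geglegaalengngu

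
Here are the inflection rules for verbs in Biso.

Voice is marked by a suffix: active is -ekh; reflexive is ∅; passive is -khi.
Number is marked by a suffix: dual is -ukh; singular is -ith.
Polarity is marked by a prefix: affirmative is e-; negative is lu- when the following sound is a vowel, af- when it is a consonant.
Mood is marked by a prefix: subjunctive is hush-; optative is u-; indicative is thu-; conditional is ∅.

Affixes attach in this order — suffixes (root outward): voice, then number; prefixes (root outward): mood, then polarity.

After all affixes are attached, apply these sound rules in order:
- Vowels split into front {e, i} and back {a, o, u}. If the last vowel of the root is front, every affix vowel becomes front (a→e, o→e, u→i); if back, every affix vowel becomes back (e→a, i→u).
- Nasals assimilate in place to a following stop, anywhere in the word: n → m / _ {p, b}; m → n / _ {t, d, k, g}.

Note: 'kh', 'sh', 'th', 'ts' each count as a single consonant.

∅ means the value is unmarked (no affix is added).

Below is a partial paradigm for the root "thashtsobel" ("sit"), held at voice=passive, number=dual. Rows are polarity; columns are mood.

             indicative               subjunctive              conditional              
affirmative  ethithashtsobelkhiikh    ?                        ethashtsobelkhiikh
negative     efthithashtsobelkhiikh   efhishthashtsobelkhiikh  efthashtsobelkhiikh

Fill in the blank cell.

ehishthashtsobelkhiikh

Attach voice passive -khi → thashtsobelkhi.
Attach number dual -ukh → thashtsobelkhiukh.
Attach mood subjunctive hush- → hushthashtsobelkhiukh.
Attach polarity affirmative e- → ehushthashtsobelkhiukh.
Apply vowel harmony: ehushthashtsobelkhiukh → ehishthashtsobelkhiikh.
Nasal assimilation: no change.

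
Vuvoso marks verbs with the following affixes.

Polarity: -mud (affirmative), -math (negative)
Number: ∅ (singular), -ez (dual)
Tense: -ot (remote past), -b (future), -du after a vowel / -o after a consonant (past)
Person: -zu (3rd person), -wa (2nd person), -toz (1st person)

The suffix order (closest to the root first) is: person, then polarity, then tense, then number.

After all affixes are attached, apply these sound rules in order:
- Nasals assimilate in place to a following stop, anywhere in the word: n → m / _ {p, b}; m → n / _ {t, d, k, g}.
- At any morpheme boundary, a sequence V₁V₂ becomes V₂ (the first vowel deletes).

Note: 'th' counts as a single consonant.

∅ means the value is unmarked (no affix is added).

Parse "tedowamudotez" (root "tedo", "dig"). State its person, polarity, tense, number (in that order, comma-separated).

Segment: tedo-wa-mud-ot-ez.
person: -wa → 2nd person.
polarity: -mud → affirmative.
tense: -ot → remote past.
number: -ez → dual.

2nd person, affirmative, remote past, dual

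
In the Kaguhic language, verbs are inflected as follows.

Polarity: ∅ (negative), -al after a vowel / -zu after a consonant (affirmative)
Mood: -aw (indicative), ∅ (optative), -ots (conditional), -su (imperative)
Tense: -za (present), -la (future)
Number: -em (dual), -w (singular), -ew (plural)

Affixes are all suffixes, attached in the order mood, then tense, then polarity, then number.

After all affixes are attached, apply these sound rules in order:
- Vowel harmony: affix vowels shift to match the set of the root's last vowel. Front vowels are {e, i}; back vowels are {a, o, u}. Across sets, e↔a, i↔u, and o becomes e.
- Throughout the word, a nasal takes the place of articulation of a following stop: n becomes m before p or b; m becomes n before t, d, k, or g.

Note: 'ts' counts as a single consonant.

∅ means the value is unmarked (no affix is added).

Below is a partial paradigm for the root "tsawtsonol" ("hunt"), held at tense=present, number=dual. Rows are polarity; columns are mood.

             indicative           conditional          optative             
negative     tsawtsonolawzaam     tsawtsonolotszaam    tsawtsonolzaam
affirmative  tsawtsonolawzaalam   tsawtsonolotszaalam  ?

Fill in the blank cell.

tsawtsonolzaalam

mood = optative: zero marking, form stays tsawtsonol.
Attach tense present -za → tsawtsonolza.
Attach polarity affirmative -al (after vowel 'a') → tsawtsonolzaal.
Attach number dual -em → tsawtsonolzaalem.
Apply vowel harmony: tsawtsonolzaalem → tsawtsonolzaalam.
Nasal assimilation: no change.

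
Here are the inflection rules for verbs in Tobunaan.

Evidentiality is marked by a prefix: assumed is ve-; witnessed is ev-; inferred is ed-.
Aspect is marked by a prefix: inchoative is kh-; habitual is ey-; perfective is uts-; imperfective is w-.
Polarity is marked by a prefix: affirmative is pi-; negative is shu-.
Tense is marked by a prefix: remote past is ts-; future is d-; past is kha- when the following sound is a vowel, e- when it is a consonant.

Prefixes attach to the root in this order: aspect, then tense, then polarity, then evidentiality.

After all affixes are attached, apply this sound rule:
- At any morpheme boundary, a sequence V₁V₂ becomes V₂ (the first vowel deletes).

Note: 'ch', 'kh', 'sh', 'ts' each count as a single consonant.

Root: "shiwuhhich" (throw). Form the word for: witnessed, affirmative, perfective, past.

evpikhutsshiwuhhich

Attach aspect perfective uts- → utsshiwuhhich.
Attach tense past kha- (before vowel 'u') → khautsshiwuhhich.
Attach polarity affirmative pi- → pikhautsshiwuhhich.
Attach evidentiality witnessed ev- → evpikhautsshiwuhhich.
Apply vowel deletion: evpikhautsshiwuhhich → evpikhutsshiwuhhich.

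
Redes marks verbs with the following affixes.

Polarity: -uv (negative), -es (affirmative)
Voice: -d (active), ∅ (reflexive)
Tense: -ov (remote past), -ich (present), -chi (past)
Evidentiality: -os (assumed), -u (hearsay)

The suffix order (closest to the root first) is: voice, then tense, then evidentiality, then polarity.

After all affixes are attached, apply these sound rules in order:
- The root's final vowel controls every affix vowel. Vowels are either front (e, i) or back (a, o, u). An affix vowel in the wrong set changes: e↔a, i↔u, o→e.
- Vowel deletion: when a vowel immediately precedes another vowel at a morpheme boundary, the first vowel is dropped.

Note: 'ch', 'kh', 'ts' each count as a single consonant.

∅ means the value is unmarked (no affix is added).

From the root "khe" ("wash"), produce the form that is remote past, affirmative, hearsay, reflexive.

kheves

voice = reflexive: zero marking, form stays khe.
Attach tense remote past -ov → kheov.
Attach evidentiality hearsay -u → kheovu.
Attach polarity affirmative -es → kheovues.
Apply vowel harmony: kheovues → kheevies.
Apply vowel deletion: kheevies → kheves.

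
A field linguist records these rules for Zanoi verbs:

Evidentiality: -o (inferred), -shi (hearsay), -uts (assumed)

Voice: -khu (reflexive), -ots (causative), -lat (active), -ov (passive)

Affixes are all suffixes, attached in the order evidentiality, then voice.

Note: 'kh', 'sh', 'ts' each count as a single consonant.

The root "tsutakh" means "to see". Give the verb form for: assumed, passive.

tsutakhutsov

Attach evidentiality assumed -uts → tsutakhuts.
Attach voice passive -ov → tsutakhutsov.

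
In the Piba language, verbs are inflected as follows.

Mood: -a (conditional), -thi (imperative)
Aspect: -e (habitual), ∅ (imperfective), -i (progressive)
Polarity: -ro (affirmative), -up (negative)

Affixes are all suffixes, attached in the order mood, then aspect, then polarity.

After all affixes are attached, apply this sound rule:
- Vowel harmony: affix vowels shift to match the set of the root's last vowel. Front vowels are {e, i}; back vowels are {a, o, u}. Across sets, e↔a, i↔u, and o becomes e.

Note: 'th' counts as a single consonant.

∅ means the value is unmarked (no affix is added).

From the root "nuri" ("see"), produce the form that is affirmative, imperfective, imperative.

nurithire

Attach mood imperative -thi → nurithi.
aspect = imperfective: zero marking, form stays nurithi.
Attach polarity affirmative -ro → nurithiro.
Apply vowel harmony: nurithiro → nurithire.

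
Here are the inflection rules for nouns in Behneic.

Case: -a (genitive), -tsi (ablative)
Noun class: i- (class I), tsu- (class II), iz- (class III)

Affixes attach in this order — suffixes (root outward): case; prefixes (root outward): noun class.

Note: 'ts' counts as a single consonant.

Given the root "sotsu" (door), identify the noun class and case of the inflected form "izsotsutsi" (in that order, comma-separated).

class III, ablative

Segment: iz-sotsu-tsi.
noun class: iz- → class III.
case: -tsi → ablative.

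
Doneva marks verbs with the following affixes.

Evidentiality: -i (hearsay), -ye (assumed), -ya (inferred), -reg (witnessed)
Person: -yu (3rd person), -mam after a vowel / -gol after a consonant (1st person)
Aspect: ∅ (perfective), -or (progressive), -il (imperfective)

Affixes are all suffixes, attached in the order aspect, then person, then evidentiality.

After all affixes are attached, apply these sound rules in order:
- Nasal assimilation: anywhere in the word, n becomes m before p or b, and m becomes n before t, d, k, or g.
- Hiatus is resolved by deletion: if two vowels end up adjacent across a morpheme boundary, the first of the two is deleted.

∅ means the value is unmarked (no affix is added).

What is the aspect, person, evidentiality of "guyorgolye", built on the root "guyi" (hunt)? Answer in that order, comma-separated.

progressive, 1st person, assumed

Segment: guyi-or-gol-ye.
aspect: -or → progressive.
person: -mam/gol → 1st person.
evidentiality: -ye → assumed.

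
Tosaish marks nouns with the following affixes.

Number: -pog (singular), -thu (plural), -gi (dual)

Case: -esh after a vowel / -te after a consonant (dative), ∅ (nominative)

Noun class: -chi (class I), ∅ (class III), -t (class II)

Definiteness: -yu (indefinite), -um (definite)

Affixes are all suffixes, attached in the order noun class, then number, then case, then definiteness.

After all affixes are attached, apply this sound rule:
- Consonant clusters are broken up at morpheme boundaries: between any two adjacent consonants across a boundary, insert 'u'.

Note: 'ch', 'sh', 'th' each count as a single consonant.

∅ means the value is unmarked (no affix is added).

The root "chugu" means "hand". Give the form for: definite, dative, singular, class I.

chuguchipoguteum

Attach noun class class I -chi → chuguchi.
Attach number singular -pog → chuguchipog.
Attach case dative -te (after consonant 'g') → chuguchipogte.
Attach definiteness definite -um → chuguchipogteum.
Apply epenthesis: chuguchipogteum → chuguchipoguteum.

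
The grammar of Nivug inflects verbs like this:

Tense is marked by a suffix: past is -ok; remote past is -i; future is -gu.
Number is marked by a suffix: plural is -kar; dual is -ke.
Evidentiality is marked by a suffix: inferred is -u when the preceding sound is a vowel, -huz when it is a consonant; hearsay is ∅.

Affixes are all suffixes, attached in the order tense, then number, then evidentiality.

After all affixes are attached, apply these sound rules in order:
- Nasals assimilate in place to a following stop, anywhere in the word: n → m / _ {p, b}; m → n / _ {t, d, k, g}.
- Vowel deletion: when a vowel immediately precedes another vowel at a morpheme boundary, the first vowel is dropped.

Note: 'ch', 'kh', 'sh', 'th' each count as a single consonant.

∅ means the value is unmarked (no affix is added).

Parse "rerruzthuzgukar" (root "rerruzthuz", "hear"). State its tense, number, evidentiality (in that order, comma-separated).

future, plural, hearsay

Segment: rerruzthuz-gu-kar.
tense: -gu → future.
number: -kar → plural.
evidentiality: ∅ → hearsay.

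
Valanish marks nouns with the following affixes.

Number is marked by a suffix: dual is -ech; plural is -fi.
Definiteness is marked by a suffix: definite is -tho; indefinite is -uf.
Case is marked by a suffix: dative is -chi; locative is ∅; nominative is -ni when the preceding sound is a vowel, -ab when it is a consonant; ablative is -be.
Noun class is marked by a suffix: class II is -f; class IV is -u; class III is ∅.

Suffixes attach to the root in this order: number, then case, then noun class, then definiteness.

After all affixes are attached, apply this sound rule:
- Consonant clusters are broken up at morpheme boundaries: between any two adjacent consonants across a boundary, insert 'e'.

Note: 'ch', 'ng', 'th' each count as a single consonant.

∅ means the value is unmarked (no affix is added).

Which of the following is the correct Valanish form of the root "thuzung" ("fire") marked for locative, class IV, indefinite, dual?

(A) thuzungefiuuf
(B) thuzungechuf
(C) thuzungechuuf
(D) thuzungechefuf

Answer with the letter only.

Attach number dual -ech → thuzungech.
case = locative: zero marking, form stays thuzungech.
Attach noun class class IV -u → thuzungechu.
Attach definiteness indefinite -uf → thuzungechuuf.
Epenthesis: no change.
So the correct form is thuzungechuuf, option (C).
(D) thuzungechefuf is wrong: it uses class II instead of class IV for noun class.
(A) thuzungefiuuf is wrong: it uses plural instead of dual for number.
(B) thuzungechuf is wrong: it uses class III instead of class IV for noun class.

C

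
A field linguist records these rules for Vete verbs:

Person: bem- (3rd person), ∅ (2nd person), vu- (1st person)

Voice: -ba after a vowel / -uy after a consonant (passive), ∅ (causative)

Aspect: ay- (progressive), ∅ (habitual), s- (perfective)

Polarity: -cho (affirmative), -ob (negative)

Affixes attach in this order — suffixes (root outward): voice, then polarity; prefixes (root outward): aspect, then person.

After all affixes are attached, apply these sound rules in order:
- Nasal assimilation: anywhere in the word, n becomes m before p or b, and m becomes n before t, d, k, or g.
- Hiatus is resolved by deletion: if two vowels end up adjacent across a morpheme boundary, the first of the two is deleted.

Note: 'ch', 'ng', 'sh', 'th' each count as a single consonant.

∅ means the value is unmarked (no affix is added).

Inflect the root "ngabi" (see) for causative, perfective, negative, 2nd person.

voice = causative: zero marking, form stays ngabi.
Attach aspect perfective s- → sngabi.
person = 2nd person: zero marking, form stays sngabi.
Attach polarity negative -ob → sngabiob.
Nasal assimilation: no change.
Apply vowel deletion: sngabiob → sngabob.

sngabob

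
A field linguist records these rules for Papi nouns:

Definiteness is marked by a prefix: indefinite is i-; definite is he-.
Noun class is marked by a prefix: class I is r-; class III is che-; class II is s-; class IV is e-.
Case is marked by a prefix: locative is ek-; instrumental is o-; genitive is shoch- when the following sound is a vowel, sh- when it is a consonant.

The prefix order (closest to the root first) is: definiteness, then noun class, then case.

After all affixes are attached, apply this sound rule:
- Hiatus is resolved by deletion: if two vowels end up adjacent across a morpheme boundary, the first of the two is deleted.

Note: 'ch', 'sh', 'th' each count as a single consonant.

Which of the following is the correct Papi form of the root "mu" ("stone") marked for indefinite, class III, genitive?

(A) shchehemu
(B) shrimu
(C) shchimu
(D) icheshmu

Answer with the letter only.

Attach definiteness indefinite i- → imu.
Attach noun class class III che- → cheimu.
Attach case genitive sh- (before consonant 'ch') → shcheimu.
Apply vowel deletion: shcheimu → shchimu.
So the correct form is shchimu, option (C).
(D) icheshmu is wrong: it has the affixes in the wrong order.
(B) shrimu is wrong: it uses class I instead of class III for noun class.
(A) shchehemu is wrong: it uses definite instead of indefinite for definiteness.

C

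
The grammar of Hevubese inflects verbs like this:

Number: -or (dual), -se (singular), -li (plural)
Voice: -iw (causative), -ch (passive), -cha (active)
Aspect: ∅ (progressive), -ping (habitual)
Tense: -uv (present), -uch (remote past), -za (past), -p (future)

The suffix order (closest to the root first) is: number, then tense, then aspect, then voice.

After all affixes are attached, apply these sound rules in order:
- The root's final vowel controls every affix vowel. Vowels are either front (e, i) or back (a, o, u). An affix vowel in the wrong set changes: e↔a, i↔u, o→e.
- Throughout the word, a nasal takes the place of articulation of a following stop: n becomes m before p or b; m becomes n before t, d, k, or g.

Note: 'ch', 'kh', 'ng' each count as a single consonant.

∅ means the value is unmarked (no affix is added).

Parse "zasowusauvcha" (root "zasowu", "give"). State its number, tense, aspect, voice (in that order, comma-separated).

Segment: zasowu-se-uv-cha.
number: -se → singular.
tense: -uv → present.
aspect: ∅ → progressive.
voice: -cha → active.

singular, present, progressive, active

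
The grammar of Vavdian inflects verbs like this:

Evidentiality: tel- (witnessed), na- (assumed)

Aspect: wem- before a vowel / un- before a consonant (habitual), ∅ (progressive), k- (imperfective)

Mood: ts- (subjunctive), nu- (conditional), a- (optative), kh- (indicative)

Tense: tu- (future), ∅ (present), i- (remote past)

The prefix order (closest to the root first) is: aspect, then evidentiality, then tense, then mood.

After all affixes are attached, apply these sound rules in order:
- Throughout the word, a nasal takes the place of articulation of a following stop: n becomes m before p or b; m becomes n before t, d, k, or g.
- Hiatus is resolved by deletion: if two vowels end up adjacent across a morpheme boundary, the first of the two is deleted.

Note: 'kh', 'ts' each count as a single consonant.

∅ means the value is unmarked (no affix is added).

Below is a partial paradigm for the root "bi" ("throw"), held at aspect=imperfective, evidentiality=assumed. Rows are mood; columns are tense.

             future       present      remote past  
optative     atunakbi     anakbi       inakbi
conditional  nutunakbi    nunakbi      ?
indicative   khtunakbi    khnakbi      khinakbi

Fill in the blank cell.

ninakbi

Attach aspect imperfective k- → kbi.
Attach evidentiality assumed na- → nakbi.
Attach tense remote past i- → inakbi.
Attach mood conditional nu- → nuinakbi.
Nasal assimilation: no change.
Apply vowel deletion: nuinakbi → ninakbi.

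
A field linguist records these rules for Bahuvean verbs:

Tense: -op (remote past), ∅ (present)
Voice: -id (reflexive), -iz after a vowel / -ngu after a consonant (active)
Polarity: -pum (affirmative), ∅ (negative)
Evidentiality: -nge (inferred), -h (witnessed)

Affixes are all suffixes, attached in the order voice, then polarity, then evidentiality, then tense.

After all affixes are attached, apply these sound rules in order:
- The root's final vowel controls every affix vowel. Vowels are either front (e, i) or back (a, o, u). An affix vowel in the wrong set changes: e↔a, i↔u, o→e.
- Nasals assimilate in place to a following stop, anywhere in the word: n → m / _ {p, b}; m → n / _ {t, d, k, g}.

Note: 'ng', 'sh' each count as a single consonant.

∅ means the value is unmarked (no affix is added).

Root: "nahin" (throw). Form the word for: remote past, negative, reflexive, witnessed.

Attach voice reflexive -id → nahinid.
polarity = negative: zero marking, form stays nahinid.
Attach evidentiality witnessed -h → nahinidh.
Attach tense remote past -op → nahinidhop.
Apply vowel harmony: nahinidhop → nahinidhep.
Nasal assimilation: no change.

nahinidhep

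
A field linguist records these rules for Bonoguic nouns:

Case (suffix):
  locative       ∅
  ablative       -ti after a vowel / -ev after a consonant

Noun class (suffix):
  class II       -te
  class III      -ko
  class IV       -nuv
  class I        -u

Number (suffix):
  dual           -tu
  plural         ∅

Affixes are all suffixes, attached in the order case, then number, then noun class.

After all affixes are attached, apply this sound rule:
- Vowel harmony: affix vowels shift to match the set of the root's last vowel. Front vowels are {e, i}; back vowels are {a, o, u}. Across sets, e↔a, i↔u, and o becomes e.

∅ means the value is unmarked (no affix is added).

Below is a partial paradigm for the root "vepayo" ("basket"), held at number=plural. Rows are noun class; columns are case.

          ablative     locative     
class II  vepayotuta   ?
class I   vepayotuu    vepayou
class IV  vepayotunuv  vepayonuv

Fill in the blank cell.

case = locative: zero marking, form stays vepayo.
number = plural: zero marking, form stays vepayo.
Attach noun class class II -te → vepayote.
Apply vowel harmony: vepayote → vepayota.

vepayota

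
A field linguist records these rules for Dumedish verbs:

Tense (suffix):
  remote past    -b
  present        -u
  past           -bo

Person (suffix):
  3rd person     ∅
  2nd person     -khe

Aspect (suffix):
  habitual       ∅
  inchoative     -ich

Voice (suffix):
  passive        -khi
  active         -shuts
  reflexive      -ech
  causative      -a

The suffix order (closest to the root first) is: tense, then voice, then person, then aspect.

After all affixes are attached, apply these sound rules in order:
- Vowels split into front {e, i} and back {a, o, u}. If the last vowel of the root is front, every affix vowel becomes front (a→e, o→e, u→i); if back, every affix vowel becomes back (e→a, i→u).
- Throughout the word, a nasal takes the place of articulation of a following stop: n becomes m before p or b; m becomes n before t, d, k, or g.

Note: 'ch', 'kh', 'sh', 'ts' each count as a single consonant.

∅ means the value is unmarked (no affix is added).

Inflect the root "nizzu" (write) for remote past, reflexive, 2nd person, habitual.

nizzubachkha

Attach tense remote past -b → nizzub.
Attach voice reflexive -ech → nizzubech.
Attach person 2nd person -khe → nizzubechkhe.
aspect = habitual: zero marking, form stays nizzubechkhe.
Apply vowel harmony: nizzubechkhe → nizzubachkha.
Nasal assimilation: no change.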